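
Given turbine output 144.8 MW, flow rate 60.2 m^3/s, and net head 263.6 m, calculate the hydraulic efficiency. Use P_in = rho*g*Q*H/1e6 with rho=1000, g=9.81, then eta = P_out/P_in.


P_in = 1000 * 9.81 * 60.2 * 263.6 / 1e6 = 155.6721 MW
eta = 144.8 / 155.6721 = 0.9302


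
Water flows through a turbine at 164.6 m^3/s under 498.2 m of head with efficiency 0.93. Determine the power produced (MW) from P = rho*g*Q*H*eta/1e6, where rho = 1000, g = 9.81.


P = 1000 * 9.81 * 164.6 * 498.2 * 0.93 / 1e6 = 748.1445 MW


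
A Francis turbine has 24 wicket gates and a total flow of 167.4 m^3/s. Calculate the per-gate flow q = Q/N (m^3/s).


q = 167.4 / 24 = 6.9750 m^3/s


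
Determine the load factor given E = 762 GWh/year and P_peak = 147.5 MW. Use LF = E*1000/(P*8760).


LF = 762 * 1000 / (147.5 * 8760) = 0.5897


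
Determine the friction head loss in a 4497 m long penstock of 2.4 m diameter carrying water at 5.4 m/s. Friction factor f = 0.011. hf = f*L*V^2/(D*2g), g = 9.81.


hf = 0.011 * 4497 * 5.4^2 / (2.4 * 2 * 9.81) = 30.6332 m


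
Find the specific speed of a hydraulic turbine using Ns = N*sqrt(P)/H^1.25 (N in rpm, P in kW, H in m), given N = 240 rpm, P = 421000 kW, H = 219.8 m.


Ns = 240 * 421000^0.5 / 219.8^1.25 = 183.9999


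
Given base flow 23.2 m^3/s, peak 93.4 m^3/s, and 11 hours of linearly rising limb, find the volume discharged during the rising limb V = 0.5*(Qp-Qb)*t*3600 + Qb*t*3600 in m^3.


V = 0.5*(93.4 - 23.2)*11*3600 + 23.2*11*3600 = 2.3087e+06 m^3


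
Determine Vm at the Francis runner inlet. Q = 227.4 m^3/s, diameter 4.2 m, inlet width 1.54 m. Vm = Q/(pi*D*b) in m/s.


Vm = 227.4 / (pi * 4.2 * 1.54) = 11.1910 m/s


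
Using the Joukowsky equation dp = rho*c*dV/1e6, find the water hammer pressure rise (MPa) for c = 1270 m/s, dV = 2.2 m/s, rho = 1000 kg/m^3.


dp = 1000 * 1270 * 2.2 / 1e6 = 2.7940 MPa


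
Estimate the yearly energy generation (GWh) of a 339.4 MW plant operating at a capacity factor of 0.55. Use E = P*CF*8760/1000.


E = 339.4 * 0.55 * 8760 / 1000 = 1635.2292 GWh


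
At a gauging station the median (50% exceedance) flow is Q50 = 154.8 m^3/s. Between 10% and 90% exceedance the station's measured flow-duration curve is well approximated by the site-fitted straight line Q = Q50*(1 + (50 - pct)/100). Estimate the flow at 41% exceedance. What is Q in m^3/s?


Q = 154.8 * (1 + (50 - 41)/100) = 168.7320 m^3/s


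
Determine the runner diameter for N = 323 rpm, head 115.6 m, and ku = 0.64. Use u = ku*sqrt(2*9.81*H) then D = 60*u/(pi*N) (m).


u = 0.64 * sqrt(2*9.81*115.6) = 30.4795 m/s
D = 60 * 30.4795 / (pi * 323) = 1.8022 m


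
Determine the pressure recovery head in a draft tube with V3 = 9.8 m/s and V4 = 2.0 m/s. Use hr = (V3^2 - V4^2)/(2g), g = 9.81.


hr = (9.8^2 - 2.0^2) / (2*9.81) = 4.6911 m


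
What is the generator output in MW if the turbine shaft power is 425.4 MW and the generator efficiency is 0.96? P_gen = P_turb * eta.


P_gen = 425.4 * 0.96 = 408.3840 MW


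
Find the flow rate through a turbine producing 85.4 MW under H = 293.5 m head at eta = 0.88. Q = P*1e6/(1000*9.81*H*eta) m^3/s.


Q = 85.4 * 1e6 / (1000 * 9.81 * 293.5 * 0.88) = 33.7053 m^3/s


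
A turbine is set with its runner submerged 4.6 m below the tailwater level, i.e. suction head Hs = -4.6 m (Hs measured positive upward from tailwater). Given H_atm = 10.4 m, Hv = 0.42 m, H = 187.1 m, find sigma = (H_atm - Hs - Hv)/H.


sigma = (10.4 - (-4.6) - 0.42) / 187.1 = 0.0779


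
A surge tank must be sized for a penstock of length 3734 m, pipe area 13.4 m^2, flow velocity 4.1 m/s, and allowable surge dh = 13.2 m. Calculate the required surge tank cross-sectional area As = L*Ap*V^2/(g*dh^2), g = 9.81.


As = 3734 * 13.4 * 4.1^2 / (9.81 * 13.2^2) = 492.0735 m^2


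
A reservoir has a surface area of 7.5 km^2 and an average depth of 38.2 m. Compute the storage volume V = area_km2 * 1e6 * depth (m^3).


V = 7.5 * 1e6 * 38.2 = 2.8650e+08 m^3


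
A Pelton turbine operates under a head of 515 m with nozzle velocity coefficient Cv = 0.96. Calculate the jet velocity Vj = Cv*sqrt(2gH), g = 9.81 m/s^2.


Vj = 0.96 * sqrt(2*9.81*515) = 96.4993 m/s


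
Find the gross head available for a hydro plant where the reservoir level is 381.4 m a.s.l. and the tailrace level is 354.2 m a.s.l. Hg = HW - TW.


Hg = 381.4 - 354.2 = 27.2000 m


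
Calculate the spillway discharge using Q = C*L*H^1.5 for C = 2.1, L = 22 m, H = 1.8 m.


Q = 2.1 * 22 * 1.8^1.5 = 111.5708 m^3/s


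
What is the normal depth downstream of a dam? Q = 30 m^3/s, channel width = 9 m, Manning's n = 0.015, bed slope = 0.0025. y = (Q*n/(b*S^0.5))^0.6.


y = (30 * 0.015 / (9 * 0.0025^0.5))^0.6 = 1.0000 m


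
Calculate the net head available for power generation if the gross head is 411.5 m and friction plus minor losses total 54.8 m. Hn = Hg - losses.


Hn = 411.5 - 54.8 = 356.7000 m


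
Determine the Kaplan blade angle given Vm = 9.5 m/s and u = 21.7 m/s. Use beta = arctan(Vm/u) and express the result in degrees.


beta = arctan(9.5 / 21.7) = 23.6432 degrees


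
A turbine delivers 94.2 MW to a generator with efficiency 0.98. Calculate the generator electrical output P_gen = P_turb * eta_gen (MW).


P_gen = 94.2 * 0.98 = 92.3160 MW


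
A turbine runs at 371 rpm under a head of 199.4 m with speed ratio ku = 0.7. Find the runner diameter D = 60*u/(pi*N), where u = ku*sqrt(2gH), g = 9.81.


u = 0.7 * sqrt(2*9.81*199.4) = 43.7835 m/s
D = 60 * 43.7835 / (pi * 371) = 2.2539 m


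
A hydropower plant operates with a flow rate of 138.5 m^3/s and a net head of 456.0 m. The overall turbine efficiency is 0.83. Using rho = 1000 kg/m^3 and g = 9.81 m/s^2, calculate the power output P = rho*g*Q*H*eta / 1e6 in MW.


P = 1000 * 9.81 * 138.5 * 456.0 * 0.83 / 1e6 = 514.2351 MW


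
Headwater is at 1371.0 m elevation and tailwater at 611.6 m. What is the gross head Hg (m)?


Hg = 1371.0 - 611.6 = 759.4000 m


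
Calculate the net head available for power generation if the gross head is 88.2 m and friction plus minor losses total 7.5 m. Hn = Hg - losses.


Hn = 88.2 - 7.5 = 80.7000 m


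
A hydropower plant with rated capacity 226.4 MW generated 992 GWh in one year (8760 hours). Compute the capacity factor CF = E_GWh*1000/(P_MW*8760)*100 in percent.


CF = 992 * 1000 / (226.4 * 8760) * 100 = 50.0186 %


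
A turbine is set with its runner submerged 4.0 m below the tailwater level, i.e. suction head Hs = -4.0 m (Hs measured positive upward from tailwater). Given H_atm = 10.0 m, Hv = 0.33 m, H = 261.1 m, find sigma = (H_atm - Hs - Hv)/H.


sigma = (10.0 - (-4.0) - 0.33) / 261.1 = 0.0524


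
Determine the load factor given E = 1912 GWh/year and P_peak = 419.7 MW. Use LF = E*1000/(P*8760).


LF = 1912 * 1000 / (419.7 * 8760) = 0.5200


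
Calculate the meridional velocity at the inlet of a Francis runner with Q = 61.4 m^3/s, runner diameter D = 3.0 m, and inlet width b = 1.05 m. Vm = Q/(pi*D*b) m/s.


Vm = 61.4 / (pi * 3.0 * 1.05) = 6.2045 m/s


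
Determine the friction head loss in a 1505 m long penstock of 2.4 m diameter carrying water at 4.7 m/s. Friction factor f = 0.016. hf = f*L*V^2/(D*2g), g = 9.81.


hf = 0.016 * 1505 * 4.7^2 / (2.4 * 2 * 9.81) = 11.2964 m


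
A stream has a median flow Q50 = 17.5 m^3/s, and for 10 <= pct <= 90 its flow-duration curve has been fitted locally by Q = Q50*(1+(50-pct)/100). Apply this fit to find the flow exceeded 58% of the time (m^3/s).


Q = 17.5 * (1 + (50 - 58)/100) = 16.1000 m^3/s


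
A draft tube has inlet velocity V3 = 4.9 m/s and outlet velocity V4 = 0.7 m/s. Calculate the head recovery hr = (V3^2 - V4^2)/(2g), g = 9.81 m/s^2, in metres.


hr = (4.9^2 - 0.7^2) / (2*9.81) = 1.1988 m


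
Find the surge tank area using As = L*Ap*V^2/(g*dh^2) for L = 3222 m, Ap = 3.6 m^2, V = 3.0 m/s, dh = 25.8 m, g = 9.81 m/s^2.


As = 3222 * 3.6 * 3.0^2 / (9.81 * 25.8^2) = 15.9868 m^2


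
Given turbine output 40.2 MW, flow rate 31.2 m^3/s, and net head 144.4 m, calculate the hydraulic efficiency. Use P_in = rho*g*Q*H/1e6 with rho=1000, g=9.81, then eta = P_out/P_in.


P_in = 1000 * 9.81 * 31.2 * 144.4 / 1e6 = 44.1968 MW
eta = 40.2 / 44.1968 = 0.9096


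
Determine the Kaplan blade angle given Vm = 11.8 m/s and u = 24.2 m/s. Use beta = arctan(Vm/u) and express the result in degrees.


beta = arctan(11.8 / 24.2) = 25.9940 degrees


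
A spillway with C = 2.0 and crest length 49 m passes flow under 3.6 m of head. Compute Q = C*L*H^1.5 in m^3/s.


Q = 2.0 * 49 * 3.6^1.5 = 669.3909 m^3/s


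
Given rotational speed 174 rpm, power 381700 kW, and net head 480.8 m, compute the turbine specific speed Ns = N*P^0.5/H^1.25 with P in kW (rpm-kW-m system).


Ns = 174 * 381700^0.5 / 480.8^1.25 = 47.7480


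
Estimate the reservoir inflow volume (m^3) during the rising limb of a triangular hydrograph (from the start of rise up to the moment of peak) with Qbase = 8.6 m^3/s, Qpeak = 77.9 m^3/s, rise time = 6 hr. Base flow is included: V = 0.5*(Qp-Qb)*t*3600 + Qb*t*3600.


V = 0.5*(77.9 - 8.6)*6*3600 + 8.6*6*3600 = 934200.0000 m^3


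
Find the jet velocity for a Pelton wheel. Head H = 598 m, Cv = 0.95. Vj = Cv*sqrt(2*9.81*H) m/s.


Vj = 0.95 * sqrt(2*9.81*598) = 102.9020 m/s


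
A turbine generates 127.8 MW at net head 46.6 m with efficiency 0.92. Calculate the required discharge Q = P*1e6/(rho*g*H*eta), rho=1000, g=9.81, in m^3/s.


Q = 127.8 * 1e6 / (1000 * 9.81 * 46.6 * 0.92) = 303.8702 m^3/s


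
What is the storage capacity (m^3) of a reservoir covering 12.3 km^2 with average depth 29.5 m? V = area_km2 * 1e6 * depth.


V = 12.3 * 1e6 * 29.5 = 3.6285e+08 m^3


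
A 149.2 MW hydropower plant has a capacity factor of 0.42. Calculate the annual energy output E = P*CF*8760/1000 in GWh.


E = 149.2 * 0.42 * 8760 / 1000 = 548.9366 GWh


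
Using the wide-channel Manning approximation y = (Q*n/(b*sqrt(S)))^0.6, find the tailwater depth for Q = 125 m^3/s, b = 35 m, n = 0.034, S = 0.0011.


y = (125 * 0.034 / (35 * 0.0011^0.5))^0.6 = 2.1786 m


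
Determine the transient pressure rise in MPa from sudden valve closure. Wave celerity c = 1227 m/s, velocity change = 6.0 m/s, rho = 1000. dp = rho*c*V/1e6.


dp = 1000 * 1227 * 6.0 / 1e6 = 7.3620 MPa


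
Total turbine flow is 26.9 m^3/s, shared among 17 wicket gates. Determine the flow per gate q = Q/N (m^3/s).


q = 26.9 / 17 = 1.5824 m^3/s


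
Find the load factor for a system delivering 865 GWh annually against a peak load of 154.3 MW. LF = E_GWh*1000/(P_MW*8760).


LF = 865 * 1000 / (154.3 * 8760) = 0.6400


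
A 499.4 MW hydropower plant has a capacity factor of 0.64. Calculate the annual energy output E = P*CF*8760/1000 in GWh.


E = 499.4 * 0.64 * 8760 / 1000 = 2799.8362 GWh


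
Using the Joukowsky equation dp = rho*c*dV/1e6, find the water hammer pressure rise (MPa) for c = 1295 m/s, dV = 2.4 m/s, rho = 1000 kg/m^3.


dp = 1000 * 1295 * 2.4 / 1e6 = 3.1080 MPa


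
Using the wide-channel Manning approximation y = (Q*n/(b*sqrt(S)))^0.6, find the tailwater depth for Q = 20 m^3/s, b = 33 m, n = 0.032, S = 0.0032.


y = (20 * 0.032 / (33 * 0.0032^0.5))^0.6 = 0.5261 m


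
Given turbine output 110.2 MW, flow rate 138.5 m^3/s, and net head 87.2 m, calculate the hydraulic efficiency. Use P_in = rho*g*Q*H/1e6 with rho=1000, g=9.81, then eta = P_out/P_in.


P_in = 1000 * 9.81 * 138.5 * 87.2 / 1e6 = 118.4773 MW
eta = 110.2 / 118.4773 = 0.9301


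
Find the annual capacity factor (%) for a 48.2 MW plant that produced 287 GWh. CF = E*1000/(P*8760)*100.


CF = 287 * 1000 / (48.2 * 8760) * 100 = 67.9721 %


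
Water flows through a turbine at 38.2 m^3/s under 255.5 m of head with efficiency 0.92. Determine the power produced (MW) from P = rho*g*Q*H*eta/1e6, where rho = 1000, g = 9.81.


P = 1000 * 9.81 * 38.2 * 255.5 * 0.92 / 1e6 = 88.0869 MW


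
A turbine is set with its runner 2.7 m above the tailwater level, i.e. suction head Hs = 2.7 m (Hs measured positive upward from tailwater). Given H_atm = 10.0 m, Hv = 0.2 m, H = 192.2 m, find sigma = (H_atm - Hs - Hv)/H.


sigma = (10.0 - 2.7 - 0.2) / 192.2 = 0.0369


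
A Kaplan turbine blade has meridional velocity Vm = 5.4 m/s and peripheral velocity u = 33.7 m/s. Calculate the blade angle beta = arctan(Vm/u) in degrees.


beta = arctan(5.4 / 33.7) = 9.1035 degrees


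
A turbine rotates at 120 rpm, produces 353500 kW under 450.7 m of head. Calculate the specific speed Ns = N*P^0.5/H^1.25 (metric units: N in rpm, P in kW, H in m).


Ns = 120 * 353500^0.5 / 450.7^1.25 = 34.3571


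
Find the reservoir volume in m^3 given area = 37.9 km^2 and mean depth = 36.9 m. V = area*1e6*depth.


V = 37.9 * 1e6 * 36.9 = 1.3985e+09 m^3


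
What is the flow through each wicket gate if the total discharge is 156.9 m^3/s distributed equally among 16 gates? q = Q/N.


q = 156.9 / 16 = 9.8063 m^3/s


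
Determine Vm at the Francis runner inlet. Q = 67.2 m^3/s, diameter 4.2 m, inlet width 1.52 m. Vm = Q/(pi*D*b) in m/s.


Vm = 67.2 / (pi * 4.2 * 1.52) = 3.3506 m/s


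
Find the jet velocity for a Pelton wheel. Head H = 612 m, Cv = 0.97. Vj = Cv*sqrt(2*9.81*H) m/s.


Vj = 0.97 * sqrt(2*9.81*612) = 106.2911 m/s


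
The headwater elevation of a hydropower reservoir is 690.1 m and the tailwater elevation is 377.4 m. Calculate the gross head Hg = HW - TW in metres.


Hg = 690.1 - 377.4 = 312.7000 m


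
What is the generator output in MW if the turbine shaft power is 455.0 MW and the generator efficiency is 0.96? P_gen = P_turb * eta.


P_gen = 455.0 * 0.96 = 436.8000 MW


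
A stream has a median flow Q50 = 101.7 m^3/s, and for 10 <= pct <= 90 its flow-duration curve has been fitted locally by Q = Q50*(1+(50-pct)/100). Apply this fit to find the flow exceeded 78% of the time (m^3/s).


Q = 101.7 * (1 + (50 - 78)/100) = 73.2240 m^3/s


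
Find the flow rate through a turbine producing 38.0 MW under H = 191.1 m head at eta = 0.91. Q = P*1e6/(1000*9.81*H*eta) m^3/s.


Q = 38.0 * 1e6 / (1000 * 9.81 * 191.1 * 0.91) = 22.2747 m^3/s


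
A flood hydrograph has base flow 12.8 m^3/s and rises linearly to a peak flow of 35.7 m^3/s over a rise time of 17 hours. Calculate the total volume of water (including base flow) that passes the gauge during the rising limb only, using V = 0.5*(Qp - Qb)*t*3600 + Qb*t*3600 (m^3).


V = 0.5*(35.7 - 12.8)*17*3600 + 12.8*17*3600 = 1.4841e+06 m^3


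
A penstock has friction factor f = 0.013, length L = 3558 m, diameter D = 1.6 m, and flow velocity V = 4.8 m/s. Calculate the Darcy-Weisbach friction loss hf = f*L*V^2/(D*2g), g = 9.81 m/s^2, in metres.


hf = 0.013 * 3558 * 4.8^2 / (1.6 * 2 * 9.81) = 33.9479 m


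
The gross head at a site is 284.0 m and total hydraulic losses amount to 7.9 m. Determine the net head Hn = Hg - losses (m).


Hn = 284.0 - 7.9 = 276.1000 m


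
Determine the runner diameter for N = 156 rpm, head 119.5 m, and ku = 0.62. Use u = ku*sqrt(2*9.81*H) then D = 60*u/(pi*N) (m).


u = 0.62 * sqrt(2*9.81*119.5) = 30.0210 m/s
D = 60 * 30.0210 / (pi * 156) = 3.6754 m


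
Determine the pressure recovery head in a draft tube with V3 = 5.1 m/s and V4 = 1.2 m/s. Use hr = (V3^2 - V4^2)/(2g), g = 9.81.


hr = (5.1^2 - 1.2^2) / (2*9.81) = 1.2523 m


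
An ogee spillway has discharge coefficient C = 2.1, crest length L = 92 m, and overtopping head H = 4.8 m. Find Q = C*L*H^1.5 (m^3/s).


Q = 2.1 * 92 * 4.8^1.5 = 2031.7440 m^3/s


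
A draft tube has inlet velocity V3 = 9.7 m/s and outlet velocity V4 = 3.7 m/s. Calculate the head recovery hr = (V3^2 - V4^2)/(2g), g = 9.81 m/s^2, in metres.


hr = (9.7^2 - 3.7^2) / (2*9.81) = 4.0979 m


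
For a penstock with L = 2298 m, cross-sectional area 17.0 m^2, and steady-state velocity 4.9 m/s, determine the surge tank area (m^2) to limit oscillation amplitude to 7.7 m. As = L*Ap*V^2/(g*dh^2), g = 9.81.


As = 2298 * 17.0 * 4.9^2 / (9.81 * 7.7^2) = 1612.6520 m^2


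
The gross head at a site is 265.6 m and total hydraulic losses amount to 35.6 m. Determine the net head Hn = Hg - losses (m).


Hn = 265.6 - 35.6 = 230.0000 m


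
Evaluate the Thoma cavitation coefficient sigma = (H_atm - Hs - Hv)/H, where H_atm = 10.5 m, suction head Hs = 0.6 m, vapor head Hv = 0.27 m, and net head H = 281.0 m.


sigma = (10.5 - 0.6 - 0.27) / 281.0 = 0.0343


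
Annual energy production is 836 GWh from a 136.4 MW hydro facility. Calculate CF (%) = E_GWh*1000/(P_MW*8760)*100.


CF = 836 * 1000 / (136.4 * 8760) * 100 = 69.9661 %


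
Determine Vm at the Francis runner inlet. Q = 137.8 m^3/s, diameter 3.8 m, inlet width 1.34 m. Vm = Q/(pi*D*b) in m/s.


Vm = 137.8 / (pi * 3.8 * 1.34) = 8.6141 m/s


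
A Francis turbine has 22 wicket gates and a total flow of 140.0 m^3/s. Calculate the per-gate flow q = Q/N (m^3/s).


q = 140.0 / 22 = 6.3636 m^3/s


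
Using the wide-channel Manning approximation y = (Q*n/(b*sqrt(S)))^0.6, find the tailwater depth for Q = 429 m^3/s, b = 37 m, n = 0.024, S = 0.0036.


y = (429 * 0.024 / (37 * 0.0036^0.5))^0.6 = 2.5107 m


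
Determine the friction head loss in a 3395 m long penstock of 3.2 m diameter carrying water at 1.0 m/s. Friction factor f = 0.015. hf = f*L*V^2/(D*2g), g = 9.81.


hf = 0.015 * 3395 * 1.0^2 / (3.2 * 2 * 9.81) = 0.8111 m


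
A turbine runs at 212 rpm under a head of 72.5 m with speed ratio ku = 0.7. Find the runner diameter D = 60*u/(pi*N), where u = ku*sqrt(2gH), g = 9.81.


u = 0.7 * sqrt(2*9.81*72.5) = 26.4008 m/s
D = 60 * 26.4008 / (pi * 212) = 2.3784 m


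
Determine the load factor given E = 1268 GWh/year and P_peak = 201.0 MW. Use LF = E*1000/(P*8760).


LF = 1268 * 1000 / (201.0 * 8760) = 0.7201


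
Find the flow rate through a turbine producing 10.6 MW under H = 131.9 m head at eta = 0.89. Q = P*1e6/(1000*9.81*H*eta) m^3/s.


Q = 10.6 * 1e6 / (1000 * 9.81 * 131.9 * 0.89) = 9.2045 m^3/s


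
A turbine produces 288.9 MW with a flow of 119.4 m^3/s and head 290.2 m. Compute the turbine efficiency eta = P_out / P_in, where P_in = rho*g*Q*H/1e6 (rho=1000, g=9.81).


P_in = 1000 * 9.81 * 119.4 * 290.2 / 1e6 = 339.9153 MW
eta = 288.9 / 339.9153 = 0.8499


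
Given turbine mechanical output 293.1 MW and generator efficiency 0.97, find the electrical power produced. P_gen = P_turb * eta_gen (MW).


P_gen = 293.1 * 0.97 = 284.3070 MW


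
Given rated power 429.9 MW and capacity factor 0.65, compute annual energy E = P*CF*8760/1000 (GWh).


E = 429.9 * 0.65 * 8760 / 1000 = 2447.8506 GWh


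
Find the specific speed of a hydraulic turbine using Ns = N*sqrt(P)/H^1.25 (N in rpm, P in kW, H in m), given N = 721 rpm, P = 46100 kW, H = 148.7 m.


Ns = 721 * 46100^0.5 / 148.7^1.25 = 298.1241


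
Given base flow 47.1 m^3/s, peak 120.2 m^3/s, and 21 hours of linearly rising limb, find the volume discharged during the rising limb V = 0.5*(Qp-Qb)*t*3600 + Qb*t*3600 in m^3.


V = 0.5*(120.2 - 47.1)*21*3600 + 47.1*21*3600 = 6.3239e+06 m^3


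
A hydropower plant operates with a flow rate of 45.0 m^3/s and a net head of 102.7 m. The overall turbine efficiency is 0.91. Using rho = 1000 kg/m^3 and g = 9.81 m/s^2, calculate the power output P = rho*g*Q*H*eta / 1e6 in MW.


P = 1000 * 9.81 * 45.0 * 102.7 * 0.91 / 1e6 = 41.2566 MW


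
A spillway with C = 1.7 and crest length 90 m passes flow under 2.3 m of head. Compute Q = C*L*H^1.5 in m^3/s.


Q = 1.7 * 90 * 2.3^1.5 = 533.6828 m^3/s


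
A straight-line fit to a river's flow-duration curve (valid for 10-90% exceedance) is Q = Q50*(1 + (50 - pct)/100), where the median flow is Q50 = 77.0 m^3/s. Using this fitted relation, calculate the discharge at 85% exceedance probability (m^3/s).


Q = 77.0 * (1 + (50 - 85)/100) = 50.0500 m^3/s


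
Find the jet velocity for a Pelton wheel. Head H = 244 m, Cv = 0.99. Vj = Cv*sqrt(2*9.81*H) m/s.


Vj = 0.99 * sqrt(2*9.81*244) = 68.4983 m/s


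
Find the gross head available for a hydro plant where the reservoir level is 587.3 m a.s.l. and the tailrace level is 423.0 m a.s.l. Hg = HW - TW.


Hg = 587.3 - 423.0 = 164.3000 m


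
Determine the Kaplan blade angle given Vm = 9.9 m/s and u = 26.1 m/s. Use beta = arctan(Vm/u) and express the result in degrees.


beta = arctan(9.9 / 26.1) = 20.7723 degrees


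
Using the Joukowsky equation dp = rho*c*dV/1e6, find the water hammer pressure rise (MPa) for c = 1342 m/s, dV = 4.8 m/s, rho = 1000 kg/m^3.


dp = 1000 * 1342 * 4.8 / 1e6 = 6.4416 MPa


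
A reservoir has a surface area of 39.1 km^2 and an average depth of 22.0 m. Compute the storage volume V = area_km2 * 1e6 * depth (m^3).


V = 39.1 * 1e6 * 22.0 = 8.6020e+08 m^3


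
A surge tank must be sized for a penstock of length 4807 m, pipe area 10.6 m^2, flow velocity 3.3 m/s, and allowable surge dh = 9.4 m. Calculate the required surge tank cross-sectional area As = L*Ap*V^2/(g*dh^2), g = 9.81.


As = 4807 * 10.6 * 3.3^2 / (9.81 * 9.4^2) = 640.1521 m^2


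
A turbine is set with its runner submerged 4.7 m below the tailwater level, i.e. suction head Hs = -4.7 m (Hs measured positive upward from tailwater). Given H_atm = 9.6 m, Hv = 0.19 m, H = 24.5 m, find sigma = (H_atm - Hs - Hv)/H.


sigma = (9.6 - (-4.7) - 0.19) / 24.5 = 0.5759


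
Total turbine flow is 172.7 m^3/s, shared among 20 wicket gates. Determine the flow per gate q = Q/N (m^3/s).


q = 172.7 / 20 = 8.6350 m^3/s


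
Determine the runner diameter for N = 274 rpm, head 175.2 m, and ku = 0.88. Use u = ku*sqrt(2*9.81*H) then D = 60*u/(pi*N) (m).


u = 0.88 * sqrt(2*9.81*175.2) = 51.5940 m/s
D = 60 * 51.5940 / (pi * 274) = 3.5963 m


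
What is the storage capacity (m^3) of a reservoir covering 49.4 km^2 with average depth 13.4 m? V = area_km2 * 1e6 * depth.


V = 49.4 * 1e6 * 13.4 = 6.6196e+08 m^3


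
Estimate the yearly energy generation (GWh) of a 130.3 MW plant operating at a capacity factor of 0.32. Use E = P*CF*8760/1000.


E = 130.3 * 0.32 * 8760 / 1000 = 365.2570 GWh


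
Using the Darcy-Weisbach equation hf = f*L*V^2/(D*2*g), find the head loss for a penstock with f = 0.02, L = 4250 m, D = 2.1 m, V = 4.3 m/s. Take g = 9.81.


hf = 0.02 * 4250 * 4.3^2 / (2.1 * 2 * 9.81) = 38.1450 m


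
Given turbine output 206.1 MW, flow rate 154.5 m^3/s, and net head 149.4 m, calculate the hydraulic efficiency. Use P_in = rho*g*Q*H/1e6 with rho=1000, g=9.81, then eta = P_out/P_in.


P_in = 1000 * 9.81 * 154.5 * 149.4 / 1e6 = 226.4374 MW
eta = 206.1 / 226.4374 = 0.9102


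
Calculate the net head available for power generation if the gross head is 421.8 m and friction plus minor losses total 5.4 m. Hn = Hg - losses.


Hn = 421.8 - 5.4 = 416.4000 m


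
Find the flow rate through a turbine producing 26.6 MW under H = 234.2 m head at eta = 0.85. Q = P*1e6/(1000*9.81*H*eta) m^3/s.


Q = 26.6 * 1e6 / (1000 * 9.81 * 234.2 * 0.85) = 13.6209 m^3/s


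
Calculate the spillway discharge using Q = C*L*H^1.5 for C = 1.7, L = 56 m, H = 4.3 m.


Q = 1.7 * 56 * 4.3^1.5 = 848.8670 m^3/s


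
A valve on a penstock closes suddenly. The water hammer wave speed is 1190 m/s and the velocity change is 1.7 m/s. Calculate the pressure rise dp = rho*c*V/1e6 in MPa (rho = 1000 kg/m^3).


dp = 1000 * 1190 * 1.7 / 1e6 = 2.0230 MPa


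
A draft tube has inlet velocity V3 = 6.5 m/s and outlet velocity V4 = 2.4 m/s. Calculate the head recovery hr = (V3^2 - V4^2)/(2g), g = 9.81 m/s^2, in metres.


hr = (6.5^2 - 2.4^2) / (2*9.81) = 1.8598 m


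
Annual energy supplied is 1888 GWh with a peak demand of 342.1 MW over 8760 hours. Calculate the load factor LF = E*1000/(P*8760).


LF = 1888 * 1000 / (342.1 * 8760) = 0.6300


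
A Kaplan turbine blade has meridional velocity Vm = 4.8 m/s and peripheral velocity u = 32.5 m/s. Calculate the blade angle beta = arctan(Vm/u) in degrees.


beta = arctan(4.8 / 32.5) = 8.4014 degrees


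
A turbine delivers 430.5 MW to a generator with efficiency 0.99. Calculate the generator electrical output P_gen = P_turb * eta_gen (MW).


P_gen = 430.5 * 0.99 = 426.1950 MW


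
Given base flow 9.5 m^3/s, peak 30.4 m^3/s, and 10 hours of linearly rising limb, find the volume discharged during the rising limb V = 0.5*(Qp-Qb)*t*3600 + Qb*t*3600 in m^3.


V = 0.5*(30.4 - 9.5)*10*3600 + 9.5*10*3600 = 718200.0000 m^3


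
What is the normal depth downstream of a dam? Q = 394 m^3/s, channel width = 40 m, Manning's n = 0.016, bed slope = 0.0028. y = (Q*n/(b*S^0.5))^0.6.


y = (394 * 0.016 / (40 * 0.0028^0.5))^0.6 = 1.9248 m


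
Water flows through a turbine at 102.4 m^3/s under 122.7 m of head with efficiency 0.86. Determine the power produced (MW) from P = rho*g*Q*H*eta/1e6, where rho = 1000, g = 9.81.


P = 1000 * 9.81 * 102.4 * 122.7 * 0.86 / 1e6 = 106.0015 MW


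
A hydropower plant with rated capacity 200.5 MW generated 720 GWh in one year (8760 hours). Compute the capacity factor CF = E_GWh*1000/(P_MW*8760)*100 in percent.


CF = 720 * 1000 / (200.5 * 8760) * 100 = 40.9934 %


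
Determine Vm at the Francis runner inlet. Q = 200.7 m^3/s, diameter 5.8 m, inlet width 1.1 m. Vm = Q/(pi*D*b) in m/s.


Vm = 200.7 / (pi * 5.8 * 1.1) = 10.0133 m/s


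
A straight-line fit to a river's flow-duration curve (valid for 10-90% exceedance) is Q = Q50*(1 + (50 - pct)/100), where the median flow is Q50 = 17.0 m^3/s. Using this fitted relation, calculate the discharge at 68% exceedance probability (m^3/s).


Q = 17.0 * (1 + (50 - 68)/100) = 13.9400 m^3/s


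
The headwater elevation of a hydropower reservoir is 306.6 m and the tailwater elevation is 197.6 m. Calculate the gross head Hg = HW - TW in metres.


Hg = 306.6 - 197.6 = 109.0000 m


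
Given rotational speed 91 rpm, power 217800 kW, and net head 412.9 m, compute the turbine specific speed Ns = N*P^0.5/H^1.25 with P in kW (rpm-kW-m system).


Ns = 91 * 217800^0.5 / 412.9^1.25 = 22.8173


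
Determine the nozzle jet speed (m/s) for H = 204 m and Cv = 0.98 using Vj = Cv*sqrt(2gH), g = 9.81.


Vj = 0.98 * sqrt(2*9.81*204) = 61.9999 m/s


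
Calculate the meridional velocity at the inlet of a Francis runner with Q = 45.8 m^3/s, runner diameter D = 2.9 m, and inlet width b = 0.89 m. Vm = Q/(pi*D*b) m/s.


Vm = 45.8 / (pi * 2.9 * 0.89) = 5.6484 m/s


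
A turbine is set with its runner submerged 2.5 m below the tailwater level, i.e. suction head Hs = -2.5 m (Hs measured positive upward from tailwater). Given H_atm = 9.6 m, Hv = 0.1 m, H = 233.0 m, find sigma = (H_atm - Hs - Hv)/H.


sigma = (9.6 - (-2.5) - 0.1) / 233.0 = 0.0515


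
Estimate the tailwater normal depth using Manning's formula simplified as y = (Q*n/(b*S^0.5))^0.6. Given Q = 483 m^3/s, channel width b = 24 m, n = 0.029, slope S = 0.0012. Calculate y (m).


y = (483 * 0.029 / (24 * 0.0012^0.5))^0.6 = 5.4441 m


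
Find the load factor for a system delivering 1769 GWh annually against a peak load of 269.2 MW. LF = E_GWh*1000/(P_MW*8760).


LF = 1769 * 1000 / (269.2 * 8760) = 0.7502


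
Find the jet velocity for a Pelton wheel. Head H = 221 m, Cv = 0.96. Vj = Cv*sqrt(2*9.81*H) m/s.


Vj = 0.96 * sqrt(2*9.81*221) = 63.2145 m/s


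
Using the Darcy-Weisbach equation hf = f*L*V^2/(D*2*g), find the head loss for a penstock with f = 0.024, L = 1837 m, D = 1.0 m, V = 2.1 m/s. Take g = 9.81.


hf = 0.024 * 1837 * 2.1^2 / (1.0 * 2 * 9.81) = 9.9097 m


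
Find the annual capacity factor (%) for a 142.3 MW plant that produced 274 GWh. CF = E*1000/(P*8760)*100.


CF = 274 * 1000 / (142.3 * 8760) * 100 = 21.9807 %


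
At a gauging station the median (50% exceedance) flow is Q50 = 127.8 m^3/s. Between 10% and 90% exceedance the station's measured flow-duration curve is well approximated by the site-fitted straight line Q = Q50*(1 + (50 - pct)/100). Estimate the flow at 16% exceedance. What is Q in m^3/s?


Q = 127.8 * (1 + (50 - 16)/100) = 171.2520 m^3/s


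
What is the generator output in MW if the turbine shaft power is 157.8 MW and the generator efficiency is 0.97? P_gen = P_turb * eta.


P_gen = 157.8 * 0.97 = 153.0660 MW


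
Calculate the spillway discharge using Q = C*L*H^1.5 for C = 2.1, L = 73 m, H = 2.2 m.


Q = 2.1 * 73 * 2.2^1.5 = 500.2374 m^3/s


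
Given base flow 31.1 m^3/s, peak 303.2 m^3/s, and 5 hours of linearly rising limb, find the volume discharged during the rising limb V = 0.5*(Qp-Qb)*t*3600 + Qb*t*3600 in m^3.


V = 0.5*(303.2 - 31.1)*5*3600 + 31.1*5*3600 = 3.0087e+06 m^3


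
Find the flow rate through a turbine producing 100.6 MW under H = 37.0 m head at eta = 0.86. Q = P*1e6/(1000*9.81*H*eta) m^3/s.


Q = 100.6 * 1e6 / (1000 * 9.81 * 37.0 * 0.86) = 322.2766 m^3/s


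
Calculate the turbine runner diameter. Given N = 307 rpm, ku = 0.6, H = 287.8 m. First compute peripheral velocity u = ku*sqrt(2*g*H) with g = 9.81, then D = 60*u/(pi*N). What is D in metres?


u = 0.6 * sqrt(2*9.81*287.8) = 45.0865 m/s
D = 60 * 45.0865 / (pi * 307) = 2.8048 m


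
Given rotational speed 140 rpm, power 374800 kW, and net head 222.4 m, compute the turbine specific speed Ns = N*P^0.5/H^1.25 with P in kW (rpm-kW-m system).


Ns = 140 * 374800^0.5 / 222.4^1.25 = 99.7951


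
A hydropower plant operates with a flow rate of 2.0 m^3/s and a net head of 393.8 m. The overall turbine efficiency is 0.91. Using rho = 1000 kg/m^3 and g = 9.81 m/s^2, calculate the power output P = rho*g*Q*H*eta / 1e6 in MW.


P = 1000 * 9.81 * 2.0 * 393.8 * 0.91 / 1e6 = 7.0310 MW


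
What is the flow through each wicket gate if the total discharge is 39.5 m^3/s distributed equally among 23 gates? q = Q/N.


q = 39.5 / 23 = 1.7174 m^3/s


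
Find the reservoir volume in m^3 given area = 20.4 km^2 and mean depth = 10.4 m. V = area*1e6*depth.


V = 20.4 * 1e6 * 10.4 = 2.1216e+08 m^3


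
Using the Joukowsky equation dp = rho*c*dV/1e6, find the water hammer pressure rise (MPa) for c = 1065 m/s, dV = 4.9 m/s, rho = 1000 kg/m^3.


dp = 1000 * 1065 * 4.9 / 1e6 = 5.2185 MPa


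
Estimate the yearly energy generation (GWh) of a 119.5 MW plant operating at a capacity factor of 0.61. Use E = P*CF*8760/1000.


E = 119.5 * 0.61 * 8760 / 1000 = 638.5602 GWh


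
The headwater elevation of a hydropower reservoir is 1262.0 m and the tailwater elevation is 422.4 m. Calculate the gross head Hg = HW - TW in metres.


Hg = 1262.0 - 422.4 = 839.6000 m


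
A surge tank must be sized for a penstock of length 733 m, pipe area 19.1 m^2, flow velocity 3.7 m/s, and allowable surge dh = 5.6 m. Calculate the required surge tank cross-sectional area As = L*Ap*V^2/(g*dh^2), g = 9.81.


As = 733 * 19.1 * 3.7^2 / (9.81 * 5.6^2) = 623.0110 m^2


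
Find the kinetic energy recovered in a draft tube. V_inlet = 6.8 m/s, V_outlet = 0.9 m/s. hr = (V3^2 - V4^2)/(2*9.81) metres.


hr = (6.8^2 - 0.9^2) / (2*9.81) = 2.3155 m


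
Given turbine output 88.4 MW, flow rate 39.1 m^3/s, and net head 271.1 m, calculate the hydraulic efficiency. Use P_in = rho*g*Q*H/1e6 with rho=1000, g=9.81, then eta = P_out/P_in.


P_in = 1000 * 9.81 * 39.1 * 271.1 / 1e6 = 103.9861 MW
eta = 88.4 / 103.9861 = 0.8501


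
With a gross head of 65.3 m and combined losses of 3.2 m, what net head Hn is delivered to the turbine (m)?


Hn = 65.3 - 3.2 = 62.1000 m


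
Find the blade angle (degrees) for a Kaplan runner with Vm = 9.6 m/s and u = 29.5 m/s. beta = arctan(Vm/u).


beta = arctan(9.6 / 29.5) = 18.0261 degrees


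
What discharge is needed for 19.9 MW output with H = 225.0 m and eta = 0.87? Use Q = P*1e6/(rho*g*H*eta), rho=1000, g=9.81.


Q = 19.9 * 1e6 / (1000 * 9.81 * 225.0 * 0.87) = 10.3629 m^3/s


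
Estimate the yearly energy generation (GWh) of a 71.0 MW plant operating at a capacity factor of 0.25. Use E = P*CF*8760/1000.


E = 71.0 * 0.25 * 8760 / 1000 = 155.4900 GWh


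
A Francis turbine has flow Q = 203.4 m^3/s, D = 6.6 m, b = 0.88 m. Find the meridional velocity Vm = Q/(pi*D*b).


Vm = 203.4 / (pi * 6.6 * 0.88) = 11.1474 m/s


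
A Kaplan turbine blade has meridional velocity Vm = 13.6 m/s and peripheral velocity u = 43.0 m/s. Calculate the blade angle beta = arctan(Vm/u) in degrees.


beta = arctan(13.6 / 43.0) = 17.5511 degrees


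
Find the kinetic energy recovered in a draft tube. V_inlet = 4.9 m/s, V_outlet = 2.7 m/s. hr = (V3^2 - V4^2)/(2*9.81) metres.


hr = (4.9^2 - 2.7^2) / (2*9.81) = 0.8522 m


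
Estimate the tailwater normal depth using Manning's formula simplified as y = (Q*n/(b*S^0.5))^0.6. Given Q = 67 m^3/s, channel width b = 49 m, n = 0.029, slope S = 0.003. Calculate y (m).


y = (67 * 0.029 / (49 * 0.003^0.5))^0.6 = 0.8238 m


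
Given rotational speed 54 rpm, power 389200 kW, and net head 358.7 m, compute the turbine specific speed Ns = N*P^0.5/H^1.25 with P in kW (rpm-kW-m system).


Ns = 54 * 389200^0.5 / 358.7^1.25 = 21.5807


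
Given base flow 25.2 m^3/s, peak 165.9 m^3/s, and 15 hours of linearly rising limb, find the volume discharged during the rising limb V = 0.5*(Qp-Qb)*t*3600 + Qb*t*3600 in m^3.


V = 0.5*(165.9 - 25.2)*15*3600 + 25.2*15*3600 = 5.1597e+06 m^3


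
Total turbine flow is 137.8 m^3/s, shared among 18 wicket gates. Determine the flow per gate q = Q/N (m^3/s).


q = 137.8 / 18 = 7.6556 m^3/s


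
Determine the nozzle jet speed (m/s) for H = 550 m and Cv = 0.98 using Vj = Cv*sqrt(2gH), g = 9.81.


Vj = 0.98 * sqrt(2*9.81*550) = 101.8021 m/s


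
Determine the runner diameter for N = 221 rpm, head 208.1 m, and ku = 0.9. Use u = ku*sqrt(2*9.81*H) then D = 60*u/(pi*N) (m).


u = 0.9 * sqrt(2*9.81*208.1) = 57.5080 m/s
D = 60 * 57.5080 / (pi * 221) = 4.9698 m


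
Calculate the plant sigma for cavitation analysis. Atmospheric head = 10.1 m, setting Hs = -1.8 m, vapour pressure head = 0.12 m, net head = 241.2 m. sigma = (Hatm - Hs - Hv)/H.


sigma = (10.1 - (-1.8) - 0.12) / 241.2 = 0.0488


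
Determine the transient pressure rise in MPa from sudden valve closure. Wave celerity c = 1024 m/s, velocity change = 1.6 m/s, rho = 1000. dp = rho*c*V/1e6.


dp = 1000 * 1024 * 1.6 / 1e6 = 1.6384 MPa


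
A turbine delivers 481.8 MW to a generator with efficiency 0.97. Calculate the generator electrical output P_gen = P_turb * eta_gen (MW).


P_gen = 481.8 * 0.97 = 467.3460 MW


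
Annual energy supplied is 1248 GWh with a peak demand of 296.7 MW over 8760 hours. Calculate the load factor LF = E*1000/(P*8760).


LF = 1248 * 1000 / (296.7 * 8760) = 0.4802


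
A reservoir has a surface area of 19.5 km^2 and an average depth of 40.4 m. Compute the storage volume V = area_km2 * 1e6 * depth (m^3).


V = 19.5 * 1e6 * 40.4 = 7.8780e+08 m^3


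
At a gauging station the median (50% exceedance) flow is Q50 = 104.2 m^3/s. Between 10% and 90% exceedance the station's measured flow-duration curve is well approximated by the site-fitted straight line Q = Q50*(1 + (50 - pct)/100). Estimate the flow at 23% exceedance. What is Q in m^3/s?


Q = 104.2 * (1 + (50 - 23)/100) = 132.3340 m^3/s


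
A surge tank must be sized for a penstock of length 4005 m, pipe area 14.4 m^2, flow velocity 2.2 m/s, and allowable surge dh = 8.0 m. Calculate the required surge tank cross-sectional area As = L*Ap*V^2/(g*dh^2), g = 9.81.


As = 4005 * 14.4 * 2.2^2 / (9.81 * 8.0^2) = 444.5917 m^2


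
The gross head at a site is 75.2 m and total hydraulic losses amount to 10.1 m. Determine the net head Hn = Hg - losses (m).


Hn = 75.2 - 10.1 = 65.1000 m


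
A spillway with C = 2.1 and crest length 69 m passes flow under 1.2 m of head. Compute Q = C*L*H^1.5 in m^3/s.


Q = 2.1 * 69 * 1.2^1.5 = 190.4760 m^3/s


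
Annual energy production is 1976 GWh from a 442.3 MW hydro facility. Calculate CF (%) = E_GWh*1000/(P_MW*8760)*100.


CF = 1976 * 1000 / (442.3 * 8760) * 100 = 50.9995 %


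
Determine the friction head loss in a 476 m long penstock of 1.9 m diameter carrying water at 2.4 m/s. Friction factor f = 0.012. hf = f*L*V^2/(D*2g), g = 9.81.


hf = 0.012 * 476 * 2.4^2 / (1.9 * 2 * 9.81) = 0.8826 m


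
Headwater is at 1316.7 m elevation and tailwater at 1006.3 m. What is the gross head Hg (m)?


Hg = 1316.7 - 1006.3 = 310.4000 m


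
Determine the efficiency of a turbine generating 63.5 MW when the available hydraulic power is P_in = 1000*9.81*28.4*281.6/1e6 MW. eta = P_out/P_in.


P_in = 1000 * 9.81 * 28.4 * 281.6 / 1e6 = 78.4549 MW
eta = 63.5 / 78.4549 = 0.8094


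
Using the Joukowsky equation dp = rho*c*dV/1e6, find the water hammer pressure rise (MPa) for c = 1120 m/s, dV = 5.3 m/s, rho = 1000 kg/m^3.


dp = 1000 * 1120 * 5.3 / 1e6 = 5.9360 MPa


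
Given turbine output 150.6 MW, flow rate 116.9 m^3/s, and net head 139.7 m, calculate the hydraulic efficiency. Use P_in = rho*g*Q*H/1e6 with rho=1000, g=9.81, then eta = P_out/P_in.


P_in = 1000 * 9.81 * 116.9 * 139.7 / 1e6 = 160.2064 MW
eta = 150.6 / 160.2064 = 0.9400


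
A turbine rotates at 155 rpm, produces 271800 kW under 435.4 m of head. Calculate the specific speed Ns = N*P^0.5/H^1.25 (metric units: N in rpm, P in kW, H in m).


Ns = 155 * 271800^0.5 / 435.4^1.25 = 40.6299


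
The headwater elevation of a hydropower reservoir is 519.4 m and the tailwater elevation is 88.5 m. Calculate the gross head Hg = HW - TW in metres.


Hg = 519.4 - 88.5 = 430.9000 m


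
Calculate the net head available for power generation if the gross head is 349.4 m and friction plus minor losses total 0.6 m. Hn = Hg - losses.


Hn = 349.4 - 0.6 = 348.8000 m


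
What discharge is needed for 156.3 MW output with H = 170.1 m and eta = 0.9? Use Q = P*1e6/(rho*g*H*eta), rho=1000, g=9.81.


Q = 156.3 * 1e6 / (1000 * 9.81 * 170.1 * 0.9) = 104.0742 m^3/s


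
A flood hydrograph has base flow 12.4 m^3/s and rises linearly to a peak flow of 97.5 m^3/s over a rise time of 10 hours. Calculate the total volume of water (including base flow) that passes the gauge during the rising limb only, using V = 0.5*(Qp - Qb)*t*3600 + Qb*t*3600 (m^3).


V = 0.5*(97.5 - 12.4)*10*3600 + 12.4*10*3600 = 1.9782e+06 m^3


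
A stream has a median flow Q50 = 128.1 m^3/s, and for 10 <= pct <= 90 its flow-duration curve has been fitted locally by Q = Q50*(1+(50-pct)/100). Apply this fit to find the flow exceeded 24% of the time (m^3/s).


Q = 128.1 * (1 + (50 - 24)/100) = 161.4060 m^3/s


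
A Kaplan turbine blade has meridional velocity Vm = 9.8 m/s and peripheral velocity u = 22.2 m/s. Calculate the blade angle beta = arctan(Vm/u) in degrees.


beta = arctan(9.8 / 22.2) = 23.8187 degrees


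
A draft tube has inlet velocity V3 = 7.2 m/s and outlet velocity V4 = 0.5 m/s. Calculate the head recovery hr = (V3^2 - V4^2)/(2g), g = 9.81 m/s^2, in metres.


hr = (7.2^2 - 0.5^2) / (2*9.81) = 2.6295 m


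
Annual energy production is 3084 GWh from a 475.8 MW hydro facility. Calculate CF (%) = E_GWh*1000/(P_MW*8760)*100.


CF = 3084 * 1000 / (475.8 * 8760) * 100 = 73.9922 %


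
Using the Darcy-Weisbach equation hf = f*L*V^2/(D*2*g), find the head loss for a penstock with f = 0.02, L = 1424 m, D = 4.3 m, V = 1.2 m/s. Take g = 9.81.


hf = 0.02 * 1424 * 1.2^2 / (4.3 * 2 * 9.81) = 0.4861 m


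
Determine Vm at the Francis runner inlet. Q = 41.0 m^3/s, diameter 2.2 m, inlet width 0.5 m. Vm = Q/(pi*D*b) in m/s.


Vm = 41.0 / (pi * 2.2 * 0.5) = 11.8643 m/s


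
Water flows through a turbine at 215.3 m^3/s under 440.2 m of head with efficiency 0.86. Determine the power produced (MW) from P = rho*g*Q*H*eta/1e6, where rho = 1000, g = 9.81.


P = 1000 * 9.81 * 215.3 * 440.2 * 0.86 / 1e6 = 799.5793 MW
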